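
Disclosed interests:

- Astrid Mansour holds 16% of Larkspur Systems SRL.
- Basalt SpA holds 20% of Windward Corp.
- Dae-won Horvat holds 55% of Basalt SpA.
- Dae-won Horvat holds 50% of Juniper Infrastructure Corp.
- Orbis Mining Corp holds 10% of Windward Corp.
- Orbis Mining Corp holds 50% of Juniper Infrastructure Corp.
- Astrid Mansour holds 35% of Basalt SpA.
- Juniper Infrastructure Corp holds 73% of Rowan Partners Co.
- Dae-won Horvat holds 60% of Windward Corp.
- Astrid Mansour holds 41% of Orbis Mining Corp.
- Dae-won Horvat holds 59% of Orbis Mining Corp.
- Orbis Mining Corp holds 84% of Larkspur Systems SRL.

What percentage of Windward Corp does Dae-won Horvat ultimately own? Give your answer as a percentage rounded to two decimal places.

Dae-won reaches Windward along 3 paths.
Via Orbis: 59% × 10% = 5.9%.
Via Basalt: 55% × 20% = 11%.
Direct stake: 60% = 60%.
Total: 5.9% + 11% + 60% = 76.9%.
Rounded: 76.90%.

76.90%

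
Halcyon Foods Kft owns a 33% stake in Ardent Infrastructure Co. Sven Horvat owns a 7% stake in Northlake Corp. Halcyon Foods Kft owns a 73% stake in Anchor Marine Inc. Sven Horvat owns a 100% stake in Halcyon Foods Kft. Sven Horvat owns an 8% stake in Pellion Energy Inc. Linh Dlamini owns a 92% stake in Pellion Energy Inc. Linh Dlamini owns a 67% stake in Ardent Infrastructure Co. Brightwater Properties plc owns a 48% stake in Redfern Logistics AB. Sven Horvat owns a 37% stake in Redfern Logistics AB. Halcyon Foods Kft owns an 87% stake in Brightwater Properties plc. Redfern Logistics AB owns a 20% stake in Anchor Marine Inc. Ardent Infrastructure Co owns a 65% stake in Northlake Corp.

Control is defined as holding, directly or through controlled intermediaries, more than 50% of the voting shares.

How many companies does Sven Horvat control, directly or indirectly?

Sven holds 100% of Halcyon, so Sven controls Halcyon.
Halcyon holds 87% of Brightwater, so Sven controls Brightwater.
Brightwater and Sven together hold 48% + 37% = 85% of Redfern, so Sven controls Redfern.
Redfern and Halcyon together hold 20% + 73% = 93% of Anchor, so Sven controls Anchor.
No other company's threshold is met.
Sven controls 4 companies.

4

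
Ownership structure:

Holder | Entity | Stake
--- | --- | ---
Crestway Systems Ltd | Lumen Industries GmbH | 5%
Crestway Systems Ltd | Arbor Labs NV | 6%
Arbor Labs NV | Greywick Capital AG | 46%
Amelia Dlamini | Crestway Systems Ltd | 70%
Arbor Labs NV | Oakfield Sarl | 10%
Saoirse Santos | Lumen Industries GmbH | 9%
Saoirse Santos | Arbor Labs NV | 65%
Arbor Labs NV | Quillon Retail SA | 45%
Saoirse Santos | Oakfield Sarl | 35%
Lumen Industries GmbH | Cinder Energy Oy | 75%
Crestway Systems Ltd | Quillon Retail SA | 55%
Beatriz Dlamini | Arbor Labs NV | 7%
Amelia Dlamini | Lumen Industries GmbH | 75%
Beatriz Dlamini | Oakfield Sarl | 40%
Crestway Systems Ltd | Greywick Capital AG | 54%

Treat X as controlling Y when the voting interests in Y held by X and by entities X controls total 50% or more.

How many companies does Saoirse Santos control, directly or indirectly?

1

Saoirse holds 65% of Arbor, so Saoirse controls Arbor.
No other company's threshold is met.
Saoirse controls 1 company.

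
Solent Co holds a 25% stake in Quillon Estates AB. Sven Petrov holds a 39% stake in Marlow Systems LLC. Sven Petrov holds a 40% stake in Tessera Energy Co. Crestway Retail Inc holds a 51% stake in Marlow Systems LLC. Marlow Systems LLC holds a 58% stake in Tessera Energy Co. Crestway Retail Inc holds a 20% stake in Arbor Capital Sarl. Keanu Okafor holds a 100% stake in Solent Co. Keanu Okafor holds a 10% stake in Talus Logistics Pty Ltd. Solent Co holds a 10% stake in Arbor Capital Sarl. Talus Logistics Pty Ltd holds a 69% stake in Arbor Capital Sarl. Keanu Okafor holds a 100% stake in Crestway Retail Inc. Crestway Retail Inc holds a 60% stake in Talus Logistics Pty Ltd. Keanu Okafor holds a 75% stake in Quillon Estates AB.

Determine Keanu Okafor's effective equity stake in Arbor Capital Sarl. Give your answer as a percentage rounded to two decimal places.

78.30%

Keanu reaches Arbor along 4 paths.
Via Solent: 100% × 10% = 10%.
Via Crestway: 100% × 20% = 20%.
Via Crestway → Talus: 100% × 60% × 69% = 41.4%.
Via Talus: 10% × 69% = 6.9%.
Total: 10% + 20% + 41.4% + 6.9% = 78.3%.
Rounded: 78.30%.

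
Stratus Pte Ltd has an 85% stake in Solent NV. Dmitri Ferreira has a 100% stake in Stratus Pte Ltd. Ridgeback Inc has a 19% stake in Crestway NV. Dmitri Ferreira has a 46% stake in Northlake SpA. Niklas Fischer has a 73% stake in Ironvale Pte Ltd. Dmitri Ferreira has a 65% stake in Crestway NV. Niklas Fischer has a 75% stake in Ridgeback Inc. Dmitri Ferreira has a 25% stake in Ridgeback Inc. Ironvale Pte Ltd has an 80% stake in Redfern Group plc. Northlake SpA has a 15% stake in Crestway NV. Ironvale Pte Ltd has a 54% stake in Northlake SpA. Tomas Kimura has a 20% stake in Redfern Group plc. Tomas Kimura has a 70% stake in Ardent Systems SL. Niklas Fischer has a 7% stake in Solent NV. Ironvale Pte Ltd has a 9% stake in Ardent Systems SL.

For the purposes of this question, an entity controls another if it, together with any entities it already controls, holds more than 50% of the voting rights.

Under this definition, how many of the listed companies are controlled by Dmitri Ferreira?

3

Dmitri holds 100% of Stratus, so Dmitri controls Stratus.
Dmitri holds 65% of Crestway, so Dmitri controls Crestway.
Stratus holds 85% of Solent, so Dmitri controls Solent.
No other company's threshold is met.
Dmitri controls 3 companies.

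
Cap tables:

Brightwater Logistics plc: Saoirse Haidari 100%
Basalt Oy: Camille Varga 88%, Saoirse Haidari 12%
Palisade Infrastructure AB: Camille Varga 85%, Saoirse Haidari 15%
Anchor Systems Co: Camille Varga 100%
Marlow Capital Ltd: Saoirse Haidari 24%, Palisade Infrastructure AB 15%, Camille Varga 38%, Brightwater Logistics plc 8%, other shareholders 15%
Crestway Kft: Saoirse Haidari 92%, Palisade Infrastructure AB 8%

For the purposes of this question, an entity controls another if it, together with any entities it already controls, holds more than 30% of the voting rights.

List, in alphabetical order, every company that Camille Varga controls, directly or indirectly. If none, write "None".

Camille holds 88% of Basalt, so Camille controls Basalt.
Camille holds 85% of Palisade, so Camille controls Palisade.
Camille holds 100% of Anchor, so Camille controls Anchor.
Palisade and Camille together hold 15% + 38% = 53% of Marlow, so Camille controls Marlow.
No other company's threshold is met.

Anchor Systems Co, Basalt Oy, Marlow Capital Ltd, Palisade Infrastructure AB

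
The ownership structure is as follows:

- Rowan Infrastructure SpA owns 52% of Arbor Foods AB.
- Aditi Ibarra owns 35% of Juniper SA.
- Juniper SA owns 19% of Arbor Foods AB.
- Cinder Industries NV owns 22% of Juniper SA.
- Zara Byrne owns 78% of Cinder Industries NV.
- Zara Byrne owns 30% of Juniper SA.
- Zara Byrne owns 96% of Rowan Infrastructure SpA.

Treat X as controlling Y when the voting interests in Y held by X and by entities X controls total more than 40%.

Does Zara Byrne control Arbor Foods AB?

Yes

Zara holds 78% of Cinder, so Zara controls Cinder.
Zara and Cinder together hold 30% + 22% = 52% of Juniper, so Zara controls Juniper.
Zara holds 96% of Rowan, so Zara controls Rowan.
Rowan and Juniper together hold 52% + 19% = 71% of Arbor, so Zara controls Arbor.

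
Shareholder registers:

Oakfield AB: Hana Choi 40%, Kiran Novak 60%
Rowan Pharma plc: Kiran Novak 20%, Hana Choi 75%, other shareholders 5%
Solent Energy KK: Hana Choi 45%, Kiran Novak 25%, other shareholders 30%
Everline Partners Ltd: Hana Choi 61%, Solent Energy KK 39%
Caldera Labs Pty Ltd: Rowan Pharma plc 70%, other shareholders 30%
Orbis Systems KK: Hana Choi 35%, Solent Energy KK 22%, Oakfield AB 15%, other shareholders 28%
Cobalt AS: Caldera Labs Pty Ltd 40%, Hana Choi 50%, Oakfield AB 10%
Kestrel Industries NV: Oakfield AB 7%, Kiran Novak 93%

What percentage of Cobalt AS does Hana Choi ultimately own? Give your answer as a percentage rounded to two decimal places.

75.00%

Hana reaches Cobalt along 3 paths.
Via Rowan → Caldera: 75% × 70% × 40% = 21%.
Direct stake: 50% = 50%.
Via Oakfield: 40% × 10% = 4%.
Total: 21% + 50% + 4% = 75%.
Rounded: 75.00%.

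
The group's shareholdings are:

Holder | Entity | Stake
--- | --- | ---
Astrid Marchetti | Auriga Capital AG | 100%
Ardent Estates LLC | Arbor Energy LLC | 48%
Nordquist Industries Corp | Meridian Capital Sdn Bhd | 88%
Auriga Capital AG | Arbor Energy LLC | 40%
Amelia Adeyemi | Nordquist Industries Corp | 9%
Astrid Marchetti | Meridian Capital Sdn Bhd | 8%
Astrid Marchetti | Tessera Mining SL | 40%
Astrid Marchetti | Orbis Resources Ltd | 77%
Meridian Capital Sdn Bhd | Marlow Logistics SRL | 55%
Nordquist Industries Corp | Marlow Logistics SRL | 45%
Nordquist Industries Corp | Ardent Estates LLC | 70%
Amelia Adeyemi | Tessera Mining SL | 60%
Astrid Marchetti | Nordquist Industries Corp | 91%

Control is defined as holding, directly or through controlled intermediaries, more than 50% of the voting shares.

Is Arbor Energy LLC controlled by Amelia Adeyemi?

Amelia holds 60% of Tessera, so Amelia controls Tessera.
Neither Amelia nor any entity Amelia controls holds any voting interest in Arbor.
So Amelia does not control Arbor.

No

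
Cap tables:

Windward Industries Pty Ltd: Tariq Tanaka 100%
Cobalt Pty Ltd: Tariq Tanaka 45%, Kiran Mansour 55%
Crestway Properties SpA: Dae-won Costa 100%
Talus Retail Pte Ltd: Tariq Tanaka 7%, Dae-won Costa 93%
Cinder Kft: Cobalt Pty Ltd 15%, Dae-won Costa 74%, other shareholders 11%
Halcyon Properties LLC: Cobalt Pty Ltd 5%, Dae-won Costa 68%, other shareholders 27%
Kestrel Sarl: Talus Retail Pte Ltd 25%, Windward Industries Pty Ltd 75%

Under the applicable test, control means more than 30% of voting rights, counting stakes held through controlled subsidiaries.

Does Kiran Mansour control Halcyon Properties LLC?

Kiran holds 55% of Cobalt, so Kiran controls Cobalt.
In Halcyon, Kiran's side holds only 5%, not > 30%.
So Kiran does not control Halcyon.

No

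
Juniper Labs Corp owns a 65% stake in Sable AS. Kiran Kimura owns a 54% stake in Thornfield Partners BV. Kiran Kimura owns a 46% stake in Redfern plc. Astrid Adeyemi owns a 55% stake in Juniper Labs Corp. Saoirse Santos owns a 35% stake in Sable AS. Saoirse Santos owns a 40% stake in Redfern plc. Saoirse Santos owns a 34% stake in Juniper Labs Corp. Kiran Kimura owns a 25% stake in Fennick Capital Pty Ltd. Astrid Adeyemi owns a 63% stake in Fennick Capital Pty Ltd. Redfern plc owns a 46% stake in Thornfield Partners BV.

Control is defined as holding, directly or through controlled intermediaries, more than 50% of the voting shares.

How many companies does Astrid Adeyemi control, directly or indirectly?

3

Astrid holds 63% of Fennick, so Astrid controls Fennick.
Astrid holds 55% of Juniper, so Astrid controls Juniper.
Juniper holds 65% of Sable, so Astrid controls Sable.
No other company's threshold is met.
Astrid controls 3 companies.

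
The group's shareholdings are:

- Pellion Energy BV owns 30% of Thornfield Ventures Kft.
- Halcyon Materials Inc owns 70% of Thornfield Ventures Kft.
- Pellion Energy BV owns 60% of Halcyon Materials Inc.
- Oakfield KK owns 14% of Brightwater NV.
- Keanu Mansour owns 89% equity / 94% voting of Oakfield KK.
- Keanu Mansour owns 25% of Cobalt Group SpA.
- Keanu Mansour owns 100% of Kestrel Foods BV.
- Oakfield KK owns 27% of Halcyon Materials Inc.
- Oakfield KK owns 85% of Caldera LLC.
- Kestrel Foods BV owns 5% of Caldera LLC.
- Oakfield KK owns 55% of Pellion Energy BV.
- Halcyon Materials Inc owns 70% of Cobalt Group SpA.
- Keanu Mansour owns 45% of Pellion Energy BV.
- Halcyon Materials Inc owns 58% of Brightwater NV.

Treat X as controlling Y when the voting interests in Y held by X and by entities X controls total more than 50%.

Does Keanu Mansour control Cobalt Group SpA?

Keanu holds 94% of Oakfield, so Keanu controls Oakfield.
Keanu and Oakfield together hold 45% + 55% = 100% of Pellion, so Keanu controls Pellion.
Oakfield and Pellion together hold 27% + 60% = 87% of Halcyon, so Keanu controls Halcyon.
Keanu and Halcyon together hold 25% + 70% = 95% of Cobalt, so Keanu controls Cobalt.

Yes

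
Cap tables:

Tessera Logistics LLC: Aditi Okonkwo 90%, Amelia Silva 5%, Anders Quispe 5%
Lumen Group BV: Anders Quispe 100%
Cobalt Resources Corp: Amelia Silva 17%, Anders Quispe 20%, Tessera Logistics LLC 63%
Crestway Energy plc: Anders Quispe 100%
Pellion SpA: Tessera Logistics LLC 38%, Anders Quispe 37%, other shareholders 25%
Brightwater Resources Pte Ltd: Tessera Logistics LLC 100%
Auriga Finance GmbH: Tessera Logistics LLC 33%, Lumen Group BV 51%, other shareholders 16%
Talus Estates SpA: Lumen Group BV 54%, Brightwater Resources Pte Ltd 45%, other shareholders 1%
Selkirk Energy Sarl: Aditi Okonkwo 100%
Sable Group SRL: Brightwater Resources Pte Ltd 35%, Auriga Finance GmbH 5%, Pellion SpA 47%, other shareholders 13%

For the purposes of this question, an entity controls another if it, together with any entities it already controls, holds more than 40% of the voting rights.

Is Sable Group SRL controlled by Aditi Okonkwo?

No

Aditi holds 90% of Tessera, so Aditi controls Tessera.
Tessera holds 63% of Cobalt, so Aditi controls Cobalt.
Tessera holds 100% of Brightwater, so Aditi controls Brightwater.
Brightwater holds 45% of Talus, so Aditi controls Talus.
Aditi holds 100% of Selkirk, so Aditi controls Selkirk.
In Sable, Aditi's side holds only 35%, not > 40%.
So Aditi does not control Sable.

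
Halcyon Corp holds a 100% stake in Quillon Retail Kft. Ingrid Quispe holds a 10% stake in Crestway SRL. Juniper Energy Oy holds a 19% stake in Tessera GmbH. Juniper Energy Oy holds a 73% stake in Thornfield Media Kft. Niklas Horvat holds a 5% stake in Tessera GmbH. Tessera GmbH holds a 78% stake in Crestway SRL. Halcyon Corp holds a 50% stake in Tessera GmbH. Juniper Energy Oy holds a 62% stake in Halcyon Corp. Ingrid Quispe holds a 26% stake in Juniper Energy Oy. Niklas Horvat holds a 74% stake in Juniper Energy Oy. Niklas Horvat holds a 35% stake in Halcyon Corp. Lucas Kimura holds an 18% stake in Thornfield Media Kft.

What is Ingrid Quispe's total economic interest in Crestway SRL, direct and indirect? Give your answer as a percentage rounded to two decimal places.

20.14%

Ingrid reaches Crestway along 3 paths.
Via Juniper → Halcyon → Tessera: 26% × 62% × 50% × 78% = 6.2868%.
Via Juniper → Tessera: 26% × 19% × 78% = 3.8532%.
Direct stake: 10% = 10%.
Total: 6.2868% + 3.8532% + 10% = 20.14%.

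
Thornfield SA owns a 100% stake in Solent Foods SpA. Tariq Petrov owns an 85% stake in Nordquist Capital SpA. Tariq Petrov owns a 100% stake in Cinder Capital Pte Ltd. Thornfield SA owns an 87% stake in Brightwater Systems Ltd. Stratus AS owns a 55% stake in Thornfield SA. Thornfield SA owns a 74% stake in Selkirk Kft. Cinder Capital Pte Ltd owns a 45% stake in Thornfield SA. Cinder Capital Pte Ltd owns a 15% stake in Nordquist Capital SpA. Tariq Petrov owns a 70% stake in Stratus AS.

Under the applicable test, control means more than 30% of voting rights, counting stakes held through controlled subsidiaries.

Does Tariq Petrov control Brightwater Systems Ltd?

Tariq holds 70% of Stratus, so Tariq controls Stratus.
Tariq holds 100% of Cinder, so Tariq controls Cinder.
Cinder and Stratus together hold 45% + 55% = 100% of Thornfield, so Tariq controls Thornfield.
Thornfield holds 87% of Brightwater, so Tariq controls Brightwater.

Yes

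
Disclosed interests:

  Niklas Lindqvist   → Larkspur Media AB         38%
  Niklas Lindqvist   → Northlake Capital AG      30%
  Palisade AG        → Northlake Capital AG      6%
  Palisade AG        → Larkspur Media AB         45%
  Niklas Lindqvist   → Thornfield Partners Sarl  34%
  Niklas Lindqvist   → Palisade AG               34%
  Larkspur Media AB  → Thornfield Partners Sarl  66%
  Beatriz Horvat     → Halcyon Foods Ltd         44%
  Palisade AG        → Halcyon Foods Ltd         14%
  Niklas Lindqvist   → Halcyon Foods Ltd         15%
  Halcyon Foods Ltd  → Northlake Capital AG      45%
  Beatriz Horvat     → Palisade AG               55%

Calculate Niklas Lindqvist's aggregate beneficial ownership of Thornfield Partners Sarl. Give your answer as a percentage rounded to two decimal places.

Niklas reaches Thornfield along 3 paths.
Via Larkspur: 38% × 66% = 25.08%.
Via Palisade → Larkspur: 34% × 45% × 66% = 10.098%.
Direct stake: 34% = 34%.
Total: 25.08% + 10.098% + 34% = 69.178%.
Rounded: 69.18%.

69.18%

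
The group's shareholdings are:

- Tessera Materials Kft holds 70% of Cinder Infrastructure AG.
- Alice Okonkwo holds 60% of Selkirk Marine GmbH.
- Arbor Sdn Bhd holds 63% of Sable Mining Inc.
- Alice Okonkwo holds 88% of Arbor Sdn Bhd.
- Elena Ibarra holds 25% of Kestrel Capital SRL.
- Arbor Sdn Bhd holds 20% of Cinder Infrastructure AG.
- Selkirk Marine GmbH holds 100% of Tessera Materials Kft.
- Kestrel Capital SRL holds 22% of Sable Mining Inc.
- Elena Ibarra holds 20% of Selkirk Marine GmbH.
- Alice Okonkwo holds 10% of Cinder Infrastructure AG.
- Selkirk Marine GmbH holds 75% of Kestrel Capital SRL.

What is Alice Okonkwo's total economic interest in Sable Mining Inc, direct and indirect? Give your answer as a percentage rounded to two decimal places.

65.34%

Alice reaches Sable along 2 paths.
Via Selkirk → Kestrel: 60% × 75% × 22% = 9.9%.
Via Arbor: 88% × 63% = 55.44%.
Total: 9.9% + 55.44% = 65.34%.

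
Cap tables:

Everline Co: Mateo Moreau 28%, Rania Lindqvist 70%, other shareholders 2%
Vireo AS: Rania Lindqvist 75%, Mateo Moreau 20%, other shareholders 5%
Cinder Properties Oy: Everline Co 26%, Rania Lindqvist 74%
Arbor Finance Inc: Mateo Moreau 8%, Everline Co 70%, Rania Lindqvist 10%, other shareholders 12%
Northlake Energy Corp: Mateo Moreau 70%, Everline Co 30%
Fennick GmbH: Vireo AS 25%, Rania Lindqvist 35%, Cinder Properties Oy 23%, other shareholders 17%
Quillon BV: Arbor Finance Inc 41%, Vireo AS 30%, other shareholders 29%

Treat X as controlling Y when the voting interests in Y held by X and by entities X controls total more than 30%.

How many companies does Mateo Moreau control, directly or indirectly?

Mateo holds 70% of Northlake, so Mateo controls Northlake.
No other company's threshold is met.
Mateo controls 1 company.

1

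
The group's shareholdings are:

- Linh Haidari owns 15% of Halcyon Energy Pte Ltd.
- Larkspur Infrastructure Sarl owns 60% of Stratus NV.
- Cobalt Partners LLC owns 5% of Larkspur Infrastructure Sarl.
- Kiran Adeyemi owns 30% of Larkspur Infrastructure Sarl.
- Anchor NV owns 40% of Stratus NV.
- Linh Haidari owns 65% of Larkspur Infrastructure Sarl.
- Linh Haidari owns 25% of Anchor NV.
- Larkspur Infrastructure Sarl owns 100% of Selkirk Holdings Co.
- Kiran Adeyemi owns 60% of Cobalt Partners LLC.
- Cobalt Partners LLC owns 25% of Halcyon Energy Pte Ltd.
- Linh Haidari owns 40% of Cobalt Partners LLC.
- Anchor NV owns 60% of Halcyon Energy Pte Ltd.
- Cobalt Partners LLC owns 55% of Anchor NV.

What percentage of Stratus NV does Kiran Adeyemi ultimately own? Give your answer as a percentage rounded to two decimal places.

33.00%

Kiran reaches Stratus along 3 paths.
Via Larkspur: 30% × 60% = 18%.
Via Cobalt → Larkspur: 60% × 5% × 60% = 1.8%.
Via Cobalt → Anchor: 60% × 55% × 40% = 13.2%.
Total: 18% + 1.8% + 13.2% = 33%.
Rounded: 33.00%.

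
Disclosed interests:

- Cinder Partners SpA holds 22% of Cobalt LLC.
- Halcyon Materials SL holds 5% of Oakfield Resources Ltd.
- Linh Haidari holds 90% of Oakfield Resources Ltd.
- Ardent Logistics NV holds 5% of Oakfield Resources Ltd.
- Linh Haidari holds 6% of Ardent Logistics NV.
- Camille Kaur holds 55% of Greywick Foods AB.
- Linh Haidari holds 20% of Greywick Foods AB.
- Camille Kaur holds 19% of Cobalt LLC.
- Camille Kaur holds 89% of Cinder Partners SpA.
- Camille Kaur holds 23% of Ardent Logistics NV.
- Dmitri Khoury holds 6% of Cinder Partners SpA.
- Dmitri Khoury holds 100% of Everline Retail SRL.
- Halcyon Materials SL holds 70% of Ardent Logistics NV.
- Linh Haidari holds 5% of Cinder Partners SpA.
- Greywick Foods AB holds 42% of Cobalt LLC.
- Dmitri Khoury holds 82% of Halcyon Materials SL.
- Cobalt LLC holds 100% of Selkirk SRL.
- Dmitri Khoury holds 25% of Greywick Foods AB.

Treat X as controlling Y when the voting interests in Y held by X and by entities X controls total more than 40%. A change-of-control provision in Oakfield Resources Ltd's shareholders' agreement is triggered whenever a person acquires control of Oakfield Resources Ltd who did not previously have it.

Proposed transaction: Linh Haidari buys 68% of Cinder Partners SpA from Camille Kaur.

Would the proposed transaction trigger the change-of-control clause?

No

The purchase adds only to Linh's holdings (Camille's stake shrinks), so Linh is the only person who could newly come to control Oakfield.
Linh holds 90% of Oakfield, so Linh controls Oakfield.
So Linh already controls Oakfield before the transaction.
After the purchase, Linh's direct stake in Cinder rises to 5% + 68% = 73%, and Camille's stake falls to 21%.
Linh controlled Oakfield already, so this is not a new person acquiring control; every other person's position is unchanged or reduced.
No new person acquires control, so the clause is not triggered.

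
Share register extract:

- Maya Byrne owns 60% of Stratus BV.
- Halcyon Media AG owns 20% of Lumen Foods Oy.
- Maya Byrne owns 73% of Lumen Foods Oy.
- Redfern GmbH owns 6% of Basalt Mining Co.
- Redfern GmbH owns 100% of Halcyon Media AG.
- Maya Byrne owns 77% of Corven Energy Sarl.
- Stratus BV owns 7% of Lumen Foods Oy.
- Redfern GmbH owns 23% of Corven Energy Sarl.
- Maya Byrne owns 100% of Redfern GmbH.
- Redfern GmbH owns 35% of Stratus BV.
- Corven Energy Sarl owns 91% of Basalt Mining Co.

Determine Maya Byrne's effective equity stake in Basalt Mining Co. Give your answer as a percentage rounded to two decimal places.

Maya reaches Basalt along 3 paths.
Via Redfern → Corven: 100% × 23% × 91% = 20.93%.
Via Corven: 77% × 91% = 70.07%.
Via Redfern: 100% × 6% = 6%.
Total: 20.93% + 70.07% + 6% = 97%.
Rounded: 97.00%.

97.00%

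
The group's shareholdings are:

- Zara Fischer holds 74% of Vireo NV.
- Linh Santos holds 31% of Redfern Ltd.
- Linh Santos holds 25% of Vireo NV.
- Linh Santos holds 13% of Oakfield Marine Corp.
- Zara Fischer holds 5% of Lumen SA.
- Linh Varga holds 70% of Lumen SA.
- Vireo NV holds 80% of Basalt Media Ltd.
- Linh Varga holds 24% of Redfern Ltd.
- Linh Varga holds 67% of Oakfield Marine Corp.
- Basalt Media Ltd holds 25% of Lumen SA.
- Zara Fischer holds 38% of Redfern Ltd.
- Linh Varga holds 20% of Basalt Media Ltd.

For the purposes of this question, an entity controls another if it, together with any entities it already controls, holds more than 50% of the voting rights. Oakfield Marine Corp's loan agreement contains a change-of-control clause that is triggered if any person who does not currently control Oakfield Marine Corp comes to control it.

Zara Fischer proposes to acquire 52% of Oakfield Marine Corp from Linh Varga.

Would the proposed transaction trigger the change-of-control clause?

The purchase adds only to Zara's holdings (Linh Varga's stake shrinks), so Zara is the only person who could newly come to control Oakfield.
Zara holds 74% of Vireo, so Zara controls Vireo.
Vireo holds 80% of Basalt, so Zara controls Basalt.
Neither Zara nor any entity Zara controls holds any voting interest in Oakfield.
So before the transaction, Zara does not control Oakfield.
After the purchase, Zara holds 52% of Oakfield directly, and Linh Varga's stake falls to 15%.
Zara holds 52% of Oakfield, so Zara controls Oakfield.
Zara did not control Oakfield before and does after, so the clause is triggered.

Yes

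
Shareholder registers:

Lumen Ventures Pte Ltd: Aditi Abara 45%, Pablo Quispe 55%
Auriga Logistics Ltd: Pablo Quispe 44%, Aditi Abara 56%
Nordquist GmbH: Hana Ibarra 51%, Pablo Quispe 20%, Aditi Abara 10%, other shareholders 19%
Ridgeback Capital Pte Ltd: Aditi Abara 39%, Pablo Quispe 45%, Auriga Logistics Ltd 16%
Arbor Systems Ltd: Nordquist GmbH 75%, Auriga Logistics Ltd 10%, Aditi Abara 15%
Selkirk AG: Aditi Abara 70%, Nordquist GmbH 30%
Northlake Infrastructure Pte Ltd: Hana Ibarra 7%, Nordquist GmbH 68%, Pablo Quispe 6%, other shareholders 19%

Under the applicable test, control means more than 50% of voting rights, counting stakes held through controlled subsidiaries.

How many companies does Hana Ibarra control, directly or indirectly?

Hana holds 51% of Nordquist, so Hana controls Nordquist.
Nordquist holds 75% of Arbor, so Hana controls Arbor.
Hana and Nordquist together hold 7% + 68% = 75% of Northlake, so Hana controls Northlake.
No other company's threshold is met.
Hana controls 3 companies.

3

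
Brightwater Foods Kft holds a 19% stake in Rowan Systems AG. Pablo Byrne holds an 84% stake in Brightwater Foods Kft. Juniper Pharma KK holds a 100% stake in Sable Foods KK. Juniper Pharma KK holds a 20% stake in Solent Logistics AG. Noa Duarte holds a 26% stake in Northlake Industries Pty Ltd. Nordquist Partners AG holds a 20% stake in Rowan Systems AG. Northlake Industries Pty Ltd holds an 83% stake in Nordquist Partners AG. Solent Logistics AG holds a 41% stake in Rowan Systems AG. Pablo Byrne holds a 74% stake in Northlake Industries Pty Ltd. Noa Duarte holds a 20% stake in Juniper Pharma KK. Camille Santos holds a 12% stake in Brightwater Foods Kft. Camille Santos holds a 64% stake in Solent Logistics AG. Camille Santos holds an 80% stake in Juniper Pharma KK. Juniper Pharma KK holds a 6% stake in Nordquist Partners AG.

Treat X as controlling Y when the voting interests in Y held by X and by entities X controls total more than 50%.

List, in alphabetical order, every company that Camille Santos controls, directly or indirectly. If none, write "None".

Camille holds 80% of Juniper, so Camille controls Juniper.
Camille and Juniper together hold 64% + 20% = 84% of Solent, so Camille controls Solent.
Juniper holds 100% of Sable, so Camille controls Sable.
No other company's threshold is met.

Juniper Pharma KK, Sable Foods KK, Solent Logistics AG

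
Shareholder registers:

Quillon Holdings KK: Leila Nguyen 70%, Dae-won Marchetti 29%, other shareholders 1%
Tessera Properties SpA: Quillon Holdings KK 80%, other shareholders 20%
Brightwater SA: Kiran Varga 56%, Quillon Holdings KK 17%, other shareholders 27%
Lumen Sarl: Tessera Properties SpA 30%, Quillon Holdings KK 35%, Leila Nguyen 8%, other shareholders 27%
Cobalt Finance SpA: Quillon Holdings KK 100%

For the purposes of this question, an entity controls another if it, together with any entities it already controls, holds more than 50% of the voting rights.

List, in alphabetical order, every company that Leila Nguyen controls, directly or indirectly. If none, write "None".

Cobalt Finance SpA, Lumen Sarl, Quillon Holdings KK, Tessera Properties SpA

Leila holds 70% of Quillon, so Leila controls Quillon.
Quillon holds 80% of Tessera, so Leila controls Tessera.
Tessera and Quillon and Leila together hold 30% + 35% + 8% = 73% of Lumen, so Leila controls Lumen.
Quillon holds 100% of Cobalt, so Leila controls Cobalt.
No other company's threshold is met.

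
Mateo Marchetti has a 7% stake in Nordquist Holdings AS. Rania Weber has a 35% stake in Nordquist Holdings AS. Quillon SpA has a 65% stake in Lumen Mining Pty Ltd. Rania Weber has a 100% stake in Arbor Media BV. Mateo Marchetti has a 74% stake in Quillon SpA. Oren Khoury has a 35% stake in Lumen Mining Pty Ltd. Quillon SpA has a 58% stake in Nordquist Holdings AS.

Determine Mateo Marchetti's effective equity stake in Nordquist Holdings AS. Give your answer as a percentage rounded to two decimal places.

Mateo reaches Nordquist along 2 paths.
Via Quillon: 74% × 58% = 42.92%.
Direct stake: 7% = 7%.
Total: 42.92% + 7% = 49.92%.

49.92%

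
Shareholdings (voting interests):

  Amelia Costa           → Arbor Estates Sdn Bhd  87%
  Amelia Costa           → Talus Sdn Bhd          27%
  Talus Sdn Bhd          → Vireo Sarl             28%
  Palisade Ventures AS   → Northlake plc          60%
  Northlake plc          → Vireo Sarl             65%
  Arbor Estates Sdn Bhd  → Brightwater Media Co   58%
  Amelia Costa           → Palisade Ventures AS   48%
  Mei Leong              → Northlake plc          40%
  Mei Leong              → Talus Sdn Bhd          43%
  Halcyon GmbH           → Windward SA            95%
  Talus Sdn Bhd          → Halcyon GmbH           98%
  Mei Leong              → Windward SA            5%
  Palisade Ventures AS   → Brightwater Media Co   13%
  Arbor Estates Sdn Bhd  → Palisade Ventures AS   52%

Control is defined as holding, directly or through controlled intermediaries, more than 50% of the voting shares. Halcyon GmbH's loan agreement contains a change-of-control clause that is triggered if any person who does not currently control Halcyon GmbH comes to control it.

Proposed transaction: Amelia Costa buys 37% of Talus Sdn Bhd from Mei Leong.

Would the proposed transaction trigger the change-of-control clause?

Yes

The purchase adds only to Amelia's holdings (Mei's stake shrinks), so Amelia is the only person who could newly come to control Halcyon.
Amelia holds 87% of Arbor, so Amelia controls Arbor.
Arbor and Amelia together hold 52% + 48% = 100% of Palisade, so Amelia controls Palisade.
Palisade holds 60% of Northlake, so Amelia controls Northlake.
Northlake holds 65% of Vireo, so Amelia controls Vireo.
Palisade and Arbor together hold 13% + 58% = 71% of Brightwater, so Amelia controls Brightwater.
Neither Amelia nor any entity Amelia controls holds any voting interest in Halcyon.
So before the transaction, Amelia does not control Halcyon.
After the purchase, Amelia's direct stake in Talus rises to 27% + 37% = 64%, and Mei's stake falls to 6%.
Amelia holds 64% of Talus, so Amelia controls Talus.
Talus holds 98% of Halcyon, so Amelia controls Halcyon.
Amelia did not control Halcyon before and does after, so the clause is triggered.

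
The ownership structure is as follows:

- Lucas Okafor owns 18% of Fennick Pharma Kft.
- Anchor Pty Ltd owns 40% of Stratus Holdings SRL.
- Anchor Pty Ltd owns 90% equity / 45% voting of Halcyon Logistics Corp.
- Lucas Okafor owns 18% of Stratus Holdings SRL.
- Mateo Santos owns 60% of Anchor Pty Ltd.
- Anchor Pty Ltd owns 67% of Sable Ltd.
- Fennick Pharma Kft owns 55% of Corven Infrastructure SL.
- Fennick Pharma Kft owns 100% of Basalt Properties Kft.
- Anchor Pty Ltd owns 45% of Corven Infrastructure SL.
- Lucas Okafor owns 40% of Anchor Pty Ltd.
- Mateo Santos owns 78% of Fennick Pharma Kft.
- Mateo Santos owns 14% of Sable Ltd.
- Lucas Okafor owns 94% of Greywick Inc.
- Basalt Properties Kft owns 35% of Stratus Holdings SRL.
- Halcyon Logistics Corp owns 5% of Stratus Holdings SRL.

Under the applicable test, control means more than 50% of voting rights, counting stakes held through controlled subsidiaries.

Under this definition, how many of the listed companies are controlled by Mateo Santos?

Mateo holds 78% of Fennick, so Mateo controls Fennick.
Mateo holds 60% of Anchor, so Mateo controls Anchor.
Fennick holds 100% of Basalt, so Mateo controls Basalt.
Anchor and Basalt together hold 40% + 35% = 75% of Stratus, so Mateo controls Stratus.
Fennick and Anchor together hold 55% + 45% = 100% of Corven, so Mateo controls Corven.
Mateo and Anchor together hold 14% + 67% = 81% of Sable, so Mateo controls Sable.
No other company's threshold is met.
Mateo controls 6 companies.

6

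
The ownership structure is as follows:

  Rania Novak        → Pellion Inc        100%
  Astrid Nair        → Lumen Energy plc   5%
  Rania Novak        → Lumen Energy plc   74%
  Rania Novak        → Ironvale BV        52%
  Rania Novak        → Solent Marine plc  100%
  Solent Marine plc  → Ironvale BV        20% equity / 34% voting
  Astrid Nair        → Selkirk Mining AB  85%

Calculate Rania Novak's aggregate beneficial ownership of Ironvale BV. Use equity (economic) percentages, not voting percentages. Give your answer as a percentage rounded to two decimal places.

72.00%

Rania reaches Ironvale along 2 paths.
Direct stake: 52% = 52%.
Via Solent: 100% × 20% = 20%.
Total: 52% + 20% = 72%.
Rounded: 72.00%.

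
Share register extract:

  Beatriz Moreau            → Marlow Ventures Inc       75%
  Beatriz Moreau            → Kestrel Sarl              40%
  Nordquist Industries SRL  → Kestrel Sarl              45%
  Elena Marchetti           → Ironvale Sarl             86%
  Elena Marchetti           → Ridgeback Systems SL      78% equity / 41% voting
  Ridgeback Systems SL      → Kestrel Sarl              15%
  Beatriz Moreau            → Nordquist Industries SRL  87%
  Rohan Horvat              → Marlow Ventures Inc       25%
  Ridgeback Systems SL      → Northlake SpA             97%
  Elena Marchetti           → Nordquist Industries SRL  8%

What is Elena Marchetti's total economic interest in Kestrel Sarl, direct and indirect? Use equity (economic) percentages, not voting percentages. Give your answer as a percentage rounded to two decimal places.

Elena reaches Kestrel along 2 paths.
Via Ridgeback: 78% × 15% = 11.7%.
Via Nordquist: 8% × 45% = 3.6%.
Total: 11.7% + 3.6% = 15.3%.
Rounded: 15.30%.

15.30%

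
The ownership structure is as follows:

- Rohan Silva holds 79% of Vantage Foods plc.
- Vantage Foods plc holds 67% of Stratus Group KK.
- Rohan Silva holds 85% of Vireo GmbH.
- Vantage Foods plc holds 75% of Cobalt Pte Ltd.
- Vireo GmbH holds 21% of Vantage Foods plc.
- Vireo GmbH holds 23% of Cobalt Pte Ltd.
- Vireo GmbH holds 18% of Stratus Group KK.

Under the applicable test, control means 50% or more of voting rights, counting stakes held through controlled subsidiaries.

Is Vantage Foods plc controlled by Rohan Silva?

Rohan holds 85% of Vireo, so Rohan controls Vireo.
Rohan and Vireo together hold 79% + 21% = 100% of Vantage, so Rohan controls Vantage.

Yes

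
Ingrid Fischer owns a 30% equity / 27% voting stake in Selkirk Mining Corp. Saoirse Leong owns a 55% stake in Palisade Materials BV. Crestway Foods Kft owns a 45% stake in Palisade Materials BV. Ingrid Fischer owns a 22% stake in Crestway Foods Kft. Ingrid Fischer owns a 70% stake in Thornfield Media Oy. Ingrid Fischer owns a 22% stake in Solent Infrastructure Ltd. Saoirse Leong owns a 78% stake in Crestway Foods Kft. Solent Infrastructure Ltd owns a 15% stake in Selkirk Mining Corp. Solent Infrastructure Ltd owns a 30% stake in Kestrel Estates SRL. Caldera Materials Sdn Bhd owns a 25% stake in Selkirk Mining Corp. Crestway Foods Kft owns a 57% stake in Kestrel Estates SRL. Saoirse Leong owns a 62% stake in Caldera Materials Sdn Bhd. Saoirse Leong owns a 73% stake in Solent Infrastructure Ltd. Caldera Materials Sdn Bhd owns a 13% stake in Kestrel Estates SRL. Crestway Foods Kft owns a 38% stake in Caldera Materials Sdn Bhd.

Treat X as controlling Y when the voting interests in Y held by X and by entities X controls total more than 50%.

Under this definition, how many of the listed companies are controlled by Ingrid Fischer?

Ingrid holds 70% of Thornfield, so Ingrid controls Thornfield.
No other company's threshold is met.
Ingrid controls 1 company.

1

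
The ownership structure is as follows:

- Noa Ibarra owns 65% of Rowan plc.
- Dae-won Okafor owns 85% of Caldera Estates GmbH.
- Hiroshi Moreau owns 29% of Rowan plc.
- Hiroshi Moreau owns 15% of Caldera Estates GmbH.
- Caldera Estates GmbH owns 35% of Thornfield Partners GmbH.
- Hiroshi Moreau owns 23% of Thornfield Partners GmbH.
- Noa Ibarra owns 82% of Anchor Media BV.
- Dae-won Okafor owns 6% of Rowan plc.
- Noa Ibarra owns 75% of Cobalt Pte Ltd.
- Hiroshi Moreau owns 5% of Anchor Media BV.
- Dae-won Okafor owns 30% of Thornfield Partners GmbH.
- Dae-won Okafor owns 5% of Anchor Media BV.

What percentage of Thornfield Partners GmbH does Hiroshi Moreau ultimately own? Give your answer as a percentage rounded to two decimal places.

28.25%

Hiroshi reaches Thornfield along 2 paths.
Direct stake: 23% = 23%.
Via Caldera: 15% × 35% = 5.25%.
Total: 23% + 5.25% = 28.25%.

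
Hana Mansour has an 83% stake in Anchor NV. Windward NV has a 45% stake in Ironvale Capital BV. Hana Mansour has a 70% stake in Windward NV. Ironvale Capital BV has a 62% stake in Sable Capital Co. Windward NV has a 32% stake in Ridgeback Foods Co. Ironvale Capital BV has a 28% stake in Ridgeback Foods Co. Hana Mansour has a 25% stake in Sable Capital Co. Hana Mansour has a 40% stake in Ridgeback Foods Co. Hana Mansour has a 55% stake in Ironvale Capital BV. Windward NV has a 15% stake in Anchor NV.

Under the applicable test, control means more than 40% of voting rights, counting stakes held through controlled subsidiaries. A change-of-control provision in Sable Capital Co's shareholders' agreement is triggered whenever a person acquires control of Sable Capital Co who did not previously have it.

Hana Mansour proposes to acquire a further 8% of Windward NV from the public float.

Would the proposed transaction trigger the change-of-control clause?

No

The purchase changes only Hana's holdings, so Hana is the only person who could newly come to control Sable.
Hana holds 70% of Windward, so Hana controls Windward.
Hana and Windward together hold 55% + 45% = 100% of Ironvale, so Hana controls Ironvale.
Hana and Ironvale together hold 25% + 62% = 87% of Sable, so Hana controls Sable.
So Hana already controls Sable before the transaction.
After the purchase, Hana's direct stake in Windward rises to 70% + 8% = 78%.
Hana controlled Sable already, so this is not a new person acquiring control; every other person's position is unchanged or reduced.
No new person acquires control, so the clause is not triggered.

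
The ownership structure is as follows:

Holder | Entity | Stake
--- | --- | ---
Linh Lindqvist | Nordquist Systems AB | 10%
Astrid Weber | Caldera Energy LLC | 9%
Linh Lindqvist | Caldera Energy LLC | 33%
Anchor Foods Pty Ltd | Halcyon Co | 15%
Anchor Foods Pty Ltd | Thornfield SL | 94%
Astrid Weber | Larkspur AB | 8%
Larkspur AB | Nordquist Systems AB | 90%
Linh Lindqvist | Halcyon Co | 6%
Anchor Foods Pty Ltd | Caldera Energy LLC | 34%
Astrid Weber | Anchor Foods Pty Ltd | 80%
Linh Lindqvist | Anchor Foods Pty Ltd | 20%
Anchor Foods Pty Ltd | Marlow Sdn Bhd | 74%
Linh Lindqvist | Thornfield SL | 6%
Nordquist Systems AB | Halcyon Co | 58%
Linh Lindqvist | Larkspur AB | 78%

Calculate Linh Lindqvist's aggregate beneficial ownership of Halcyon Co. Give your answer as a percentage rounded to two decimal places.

55.52%

Linh reaches Halcyon along 4 paths.
Via Nordquist: 10% × 58% = 5.8%.
Via Larkspur → Nordquist: 78% × 90% × 58% = 40.716%.
Via Anchor: 20% × 15% = 3%.
Direct stake: 6% = 6%.
Total: 5.8% + 40.716% + 3% + 6% = 55.516%.
Rounded: 55.52%.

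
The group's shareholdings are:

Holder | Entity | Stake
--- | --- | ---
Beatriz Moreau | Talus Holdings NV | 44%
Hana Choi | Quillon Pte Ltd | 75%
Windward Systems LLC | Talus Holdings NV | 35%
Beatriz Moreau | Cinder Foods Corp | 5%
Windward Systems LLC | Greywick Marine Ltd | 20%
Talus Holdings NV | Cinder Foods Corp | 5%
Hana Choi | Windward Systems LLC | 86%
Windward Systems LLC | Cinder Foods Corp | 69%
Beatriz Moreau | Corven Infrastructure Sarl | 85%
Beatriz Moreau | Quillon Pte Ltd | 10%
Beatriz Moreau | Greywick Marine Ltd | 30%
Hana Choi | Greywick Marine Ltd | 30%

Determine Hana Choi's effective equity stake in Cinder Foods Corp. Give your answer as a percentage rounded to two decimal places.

Hana reaches Cinder along 2 paths.
Via Windward → Talus: 86% × 35% × 5% = 1.505%.
Via Windward: 86% × 69% = 59.34%.
Total: 1.505% + 59.34% = 60.845%.
Rounded: 60.85%.

60.85%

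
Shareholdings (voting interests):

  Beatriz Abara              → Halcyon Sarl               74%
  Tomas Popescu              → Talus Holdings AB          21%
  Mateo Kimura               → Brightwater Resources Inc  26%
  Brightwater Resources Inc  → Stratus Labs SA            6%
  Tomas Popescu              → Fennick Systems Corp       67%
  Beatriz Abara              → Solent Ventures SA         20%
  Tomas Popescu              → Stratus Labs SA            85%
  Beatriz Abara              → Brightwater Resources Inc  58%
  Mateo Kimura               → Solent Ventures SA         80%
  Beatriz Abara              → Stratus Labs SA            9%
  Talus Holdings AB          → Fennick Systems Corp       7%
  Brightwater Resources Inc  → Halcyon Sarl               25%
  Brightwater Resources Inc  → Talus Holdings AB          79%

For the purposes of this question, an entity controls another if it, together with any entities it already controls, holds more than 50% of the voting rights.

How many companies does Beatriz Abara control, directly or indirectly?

Beatriz holds 58% of Brightwater, so Beatriz controls Brightwater.
Brightwater and Beatriz together hold 25% + 74% = 99% of Halcyon, so Beatriz controls Halcyon.
Brightwater holds 79% of Talus, so Beatriz controls Talus.
No other company's threshold is met.
Beatriz controls 3 companies.

3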